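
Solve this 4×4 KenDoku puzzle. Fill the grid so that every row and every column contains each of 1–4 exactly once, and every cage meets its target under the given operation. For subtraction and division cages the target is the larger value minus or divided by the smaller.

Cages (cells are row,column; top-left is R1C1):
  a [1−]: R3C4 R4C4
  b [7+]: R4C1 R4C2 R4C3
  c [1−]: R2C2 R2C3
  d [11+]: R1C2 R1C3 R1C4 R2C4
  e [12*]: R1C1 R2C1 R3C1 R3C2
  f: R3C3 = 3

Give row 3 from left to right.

4 1 3 2

F is a freebie, leaving R3C3 = 3.
The only place for 3 in row 4 is R4C4.
In column 4, 1 can only go at R1C4, so R1C4 = 1.
Cage d needs sum 11; hence R2C4 = 4.
Column 4 already has 4, so R3C4 = 2.
The 4 cells of cage e must have product 12, which forces R1C1 = 3.
Cage e has product 12; hence R2C1 = 1.
Row 2 already has 1; hence R2C3 = 2.
The 4 cells of cage e must have product 12, so R3C1 = 4.
Row 3 now contains 2, leaving R3C2 = 1.
Column 1 now contains 4, leaving R4C1 = 2.
Row 4 now contains 2, so R4C2 = 4.
Row 4 already has 4, so R4C3 = 1.
4 is placed in column 2, so R1C2 = 2.
Column 3 already has 2, so R1C3 = 4.
2 is placed in row 2; hence R2C2 = 3.
Completed grid: 3 2 4 1 / 1 3 2 4 / 4 1 3 2 / 2 4 1 3.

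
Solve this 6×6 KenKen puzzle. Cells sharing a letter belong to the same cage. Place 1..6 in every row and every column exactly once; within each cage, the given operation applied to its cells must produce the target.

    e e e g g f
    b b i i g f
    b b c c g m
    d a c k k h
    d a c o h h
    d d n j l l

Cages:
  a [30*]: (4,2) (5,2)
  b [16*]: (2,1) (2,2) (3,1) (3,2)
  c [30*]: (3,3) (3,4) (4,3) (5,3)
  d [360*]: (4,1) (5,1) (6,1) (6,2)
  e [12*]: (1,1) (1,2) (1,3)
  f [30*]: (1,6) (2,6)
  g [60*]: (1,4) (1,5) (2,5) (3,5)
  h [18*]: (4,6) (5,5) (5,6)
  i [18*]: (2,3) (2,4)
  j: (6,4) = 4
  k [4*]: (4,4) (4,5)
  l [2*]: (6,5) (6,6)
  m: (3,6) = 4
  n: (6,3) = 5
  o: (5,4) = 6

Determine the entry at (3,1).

1

M is a freebie, which forces (3,6) = 4.
O is a freebie, which forces (5,4) = 6.
Cage n is a single given cell, leaving (6,3) = 5.
Cage j is given, which forces (6,4) = 4.
Cage i needs two cells with product 18, leaving (2,3) = 6.
6 is placed in column 4; hence (2,4) = 3.
Row 2 now contains 6, so (2,6) = 5.
The 4 cells of cage c must have product 30, so (3,4) = 5.
Cage a's pair has product 30, which forces (4,2) = 6.
Column 4 already has 4, leaving (4,4) = 1.
The two cells of cage k must have product 4, so (4,5) = 4.
Row 4 now contains 6; hence (4,6) = 3.
6 is placed in row 5, which forces (5,2) = 5.
6 is placed in column 2, which forces (6,2) = 3.
Column 4 already has 1, so (1,4) = 2.
Cage g needs product 60, so (1,5) = 5.
Column 6 already has 5; hence (1,6) = 6.
Row 4 now contains 4, so (4,1) = 5.
Row 4 now contains 3, which forces (4,3) = 2.
Row 5 already has 5, which forces (5,1) = 4.
Cage h has product 18; hence (5,5) = 3.
Cage h needs product 18, leaving (5,6) = 2.
Cage d has product 360, leaving (6,1) = 6.
Column 6 now contains 2, leaving (6,6) = 1.
Column 1 now contains 4; hence (2,1) = 2.
The 4 cells of cage b must have product 16, so (2,2) = 4.
The 4 cells of cage g must have product 60, so (2,5) = 1.
Cage b has product 16, so (3,1) = 1.
Cage b has product 16; hence (3,2) = 2.
Cage c needs product 30, leaving (3,3) = 3.
3 is placed in column 5, leaving (3,5) = 6.
3 is placed in row 5, so (5,3) = 1.
1 is placed in row 6, leaving (6,5) = 2.
Column 1 now contains 1, which forces (1,1) = 3.
Column 2 now contains 4; hence (1,2) = 1.
Column 3 now contains 1; hence (1,3) = 4.
Filled in: 3 1 4 2 5 6 / 2 4 6 3 1 5 / 1 2 3 5 6 4 / 5 6 2 1 4 3 / 4 5 1 6 3 2 / 6 3 5 4 2 1.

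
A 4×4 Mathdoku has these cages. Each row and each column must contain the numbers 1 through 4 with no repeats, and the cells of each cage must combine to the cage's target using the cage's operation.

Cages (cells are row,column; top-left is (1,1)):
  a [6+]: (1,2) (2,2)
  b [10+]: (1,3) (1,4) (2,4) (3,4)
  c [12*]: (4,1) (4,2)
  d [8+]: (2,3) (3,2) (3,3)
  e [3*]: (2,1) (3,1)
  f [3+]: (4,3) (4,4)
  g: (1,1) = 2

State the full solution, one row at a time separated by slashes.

Cage g is a single given cell; hence (1,1) = 2.
2 is placed in row 1; hence (1,2) = 4.
Column 2 now contains 4, which forces (2,2) = 2.
Column 2 now contains 4, which forces (4,2) = 3.
The 4 cells of cage b must have sum 10, which forces (2,4) = 4.
3 is placed in column 2, which forces (3,2) = 1.
Cage b needs sum 10; hence (3,4) = 2.
3 is placed in row 4; hence (4,1) = 4.
2 is placed in column 4, so (4,4) = 1.
The 4 cells of cage b must have sum 10, which forces (1,3) = 1.
Column 4 now contains 1; hence (1,4) = 3.
Cage e needs two cells with product 3; hence (2,1) = 1.
Row 2 already has 4, which forces (2,3) = 3.
1 is placed in row 3, so (3,1) = 3.
Cage d needs sum 8, which forces (3,3) = 4.
1 is placed in row 4; hence (4,3) = 2.

2 4 1 3 / 1 2 3 4 / 3 1 4 2 / 4 3 2 1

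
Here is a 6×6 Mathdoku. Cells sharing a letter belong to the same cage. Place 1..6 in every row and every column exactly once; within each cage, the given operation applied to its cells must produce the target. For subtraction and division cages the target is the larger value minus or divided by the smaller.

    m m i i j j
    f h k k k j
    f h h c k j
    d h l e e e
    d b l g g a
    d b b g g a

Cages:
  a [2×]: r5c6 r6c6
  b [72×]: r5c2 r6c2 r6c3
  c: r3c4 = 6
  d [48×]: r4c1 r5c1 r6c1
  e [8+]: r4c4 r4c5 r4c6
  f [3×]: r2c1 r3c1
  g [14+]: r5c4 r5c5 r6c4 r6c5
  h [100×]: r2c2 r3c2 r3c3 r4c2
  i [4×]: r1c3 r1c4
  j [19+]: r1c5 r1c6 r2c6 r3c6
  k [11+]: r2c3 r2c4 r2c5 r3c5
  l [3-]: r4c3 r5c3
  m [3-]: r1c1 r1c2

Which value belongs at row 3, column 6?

4

The 4 cells of cage h must have product 100; hence r3c3 = 5.
Cage c is given, so r3c4 = 6.
Column 1 needs a 5, and only r1c1 is open for it.
Cage m needs two cells with difference 3, which forces r1c2 = 2.
Row 1 needs a 3, and only r1c6 is open for it.
Cage j has sum 19, leaving r1c5 = 6.
The 4 cells of cage j must have sum 19, leaving r2c6 = 6.
3 is placed in column 6, leaving r3c6 = 4.
Row 3 now contains 4, leaving r3c2 = 1.
Cage f's pair has product 3, so r2c1 = 1.
Row 3 now contains 1, which forces r3c1 = 3.
Row 3 already has 3, which forces r3c5 = 2.
The only place for 5 in row 2 is r2c2.
Column 2 already has 5, leaving r4c2 = 4.
The 3 cells of cage b must have product 72, leaving r6c3 = 4.
Column 3 now contains 4, so r1c3 = 1.
Cage i needs two cells with product 4, so r1c4 = 4.
Cage d needs product 48, so r5c1 = 4.
The 4 cells of cage k must have sum 11, which forces r2c5 = 4.
In row 4, 3 can only go at r4c3, so r4c3 = 3.
3 is placed in column 3, leaving r2c3 = 2.
Cage k needs sum 11; hence r2c4 = 3.
3 is placed in column 3, leaving r5c3 = 6.
Row 5 already has 6, so r5c2 = 3.
Row 5 already has 3, which forces r5c5 = 5.
Cage b has product 72, so r6c2 = 6.
Column 5 already has 5, which forces r6c5 = 3.
The 3 cells of cage d must have product 48; hence r4c1 = 6.
Column 5 already has 5, so r4c5 = 1.
Row 5 now contains 5, so r5c4 = 1.
Row 5 now contains 1, leaving r5c6 = 2.
Row 6 now contains 6, leaving r6c1 = 2.
Cage g has sum 14, leaving r6c4 = 5.
2 is placed in column 6, leaving r6c6 = 1.
Column 4 now contains 5; hence r4c4 = 2.
2 is placed in column 6; hence r4c6 = 5.
Filled in: 5 2 1 4 6 3 / 1 5 2 3 4 6 / 3 1 5 6 2 4 / 6 4 3 2 1 5 / 4 3 6 1 5 2 / 2 6 4 5 3 1.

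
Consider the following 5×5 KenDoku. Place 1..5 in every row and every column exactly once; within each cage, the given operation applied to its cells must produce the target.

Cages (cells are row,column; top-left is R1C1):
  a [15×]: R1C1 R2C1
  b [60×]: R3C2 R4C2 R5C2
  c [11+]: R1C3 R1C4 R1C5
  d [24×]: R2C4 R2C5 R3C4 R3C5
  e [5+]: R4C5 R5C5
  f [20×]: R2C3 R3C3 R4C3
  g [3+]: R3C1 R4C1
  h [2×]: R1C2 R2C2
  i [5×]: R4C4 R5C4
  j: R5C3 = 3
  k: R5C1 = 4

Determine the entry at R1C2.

Cage k is given, which forces R5C1 = 4.
J is a freebie; hence R5C3 = 3.
3 is placed in row 5, leaving R5C2 = 5.
Row 5 already has 5, which forces R5C4 = 1.
1 is placed in row 5, leaving R5C5 = 2.
1 is placed in column 4, so R4C4 = 5.
Cage e's pair has sum 5, leaving R4C5 = 3.
Cage b needs product 60, so R3C2 = 3.
3 is placed in row 3, so R3C4 = 2.
3 is placed in row 4, so R4C2 = 4.
Row 4 already has 4, so R4C3 = 1.
Cage c has sum 11, leaving R1C3 = 2.
Column 4 already has 2, leaving R1C4 = 4.
The 3 cells of cage c must have sum 11; hence R1C5 = 5.
Column 4 already has 2, so R2C4 = 3.
Row 3 now contains 2, so R3C1 = 1.
1 is placed in row 3, which forces R3C5 = 4.
1 is placed in row 4; hence R4C1 = 2.
5 is placed in row 1, leaving R1C1 = 3.
Row 1 already has 2, which forces R1C2 = 1.
Row 2 now contains 3, which forces R2C1 = 5.
Cage h needs two cells with product 2; hence R2C2 = 2.
Cage f has product 20, leaving R2C3 = 4.
Column 5 now contains 4, so R2C5 = 1.
Row 3 now contains 4; hence R3C3 = 5.
Filled in: 3 1 2 4 5 / 5 2 4 3 1 / 1 3 5 2 4 / 2 4 1 5 3 / 4 5 3 1 2.

1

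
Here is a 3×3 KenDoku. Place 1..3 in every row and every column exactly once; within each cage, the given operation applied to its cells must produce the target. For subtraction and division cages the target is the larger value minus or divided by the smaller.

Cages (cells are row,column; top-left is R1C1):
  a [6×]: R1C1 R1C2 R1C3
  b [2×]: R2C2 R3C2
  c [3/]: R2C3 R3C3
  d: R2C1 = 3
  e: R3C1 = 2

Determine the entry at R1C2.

Cage d is given, so R2C1 = 3.
3 is placed in row 2, which forces R2C3 = 1.
E is a freebie, so R3C1 = 2.
Row 3 already has 2, which forces R3C2 = 1.
1 is placed in column 3, so R3C3 = 3.
Column 1 already has 2, leaving R1C1 = 1.
Cage a has product 6, which forces R1C2 = 3.
3 is placed in column 3, which forces R1C3 = 2.
1 is placed in row 2, so R2C2 = 2.
The full grid is 1 3 2 / 3 2 1 / 2 1 3.

3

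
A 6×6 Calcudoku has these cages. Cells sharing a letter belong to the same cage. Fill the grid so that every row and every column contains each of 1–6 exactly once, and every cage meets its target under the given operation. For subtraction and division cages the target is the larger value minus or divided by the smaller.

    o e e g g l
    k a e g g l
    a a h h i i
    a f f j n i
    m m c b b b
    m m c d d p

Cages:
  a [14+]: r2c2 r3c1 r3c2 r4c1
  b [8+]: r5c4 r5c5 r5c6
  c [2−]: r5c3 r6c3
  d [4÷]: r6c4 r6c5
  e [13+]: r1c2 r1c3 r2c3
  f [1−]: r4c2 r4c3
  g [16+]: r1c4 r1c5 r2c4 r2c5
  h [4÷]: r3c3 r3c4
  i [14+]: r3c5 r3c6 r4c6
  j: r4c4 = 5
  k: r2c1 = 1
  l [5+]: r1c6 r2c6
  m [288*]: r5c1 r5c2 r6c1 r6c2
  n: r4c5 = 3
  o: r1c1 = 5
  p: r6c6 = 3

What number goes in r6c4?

1

O is a freebie, which forces r1c1 = 5.
K is a freebie, leaving r2c1 = 1.
J is a freebie; hence r4c4 = 5.
N is a freebie, leaving r4c5 = 3.
P is a freebie, so r6c6 = 3.
Cage l's pair has sum 5, leaving r1c6 = 1.
The two cells of cage l must have sum 5; hence r2c6 = 4.
4 is placed in column 6, which forces r4c6 = 6.
Cage i has sum 14, so r3c5 = 6.
Column 6 already has 6, leaving r3c6 = 2.
Column 6 now contains 2, which forces r5c6 = 5.
6 is placed in column 5, leaving r1c5 = 2.
Cage g has sum 16; hence r2c5 = 5.
2 is placed in column 5, which forces r5c5 = 1.
Column 5 now contains 1, which forces r6c5 = 4.
1 is placed in row 5; hence r5c4 = 2.
4 is placed in row 6, leaving r6c4 = 1.
Cage h needs two cells with quotient 4; hence r3c3 = 1.
Column 4 now contains 1; hence r3c4 = 4.
Column 3 already has 1, leaving r4c3 = 2.
Cage a has sum 14, so r2c2 = 2.
4 is placed in row 3, leaving r3c1 = 3.
4 is placed in row 3; hence r3c2 = 5.
2 is placed in row 4, so r4c1 = 4.
2 is placed in row 4, which forces r4c2 = 1.
Column 1 already has 4; hence r5c1 = 6.
6 is placed in row 5, which forces r5c2 = 4.
Row 5 now contains 4, which forces r5c3 = 3.
Column 1 now contains 6; hence r6c1 = 2.
2 is placed in column 2; hence r6c2 = 6.
6 is placed in row 6; hence r6c3 = 5.
6 is placed in column 2; hence r1c2 = 3.
The 3 cells of cage e must have sum 13; hence r1c3 = 4.
3 is placed in row 1, so r1c4 = 6.
3 is placed in column 3; hence r2c3 = 6.
Column 4 already has 6; hence r2c4 = 3.
Completed grid: 5 3 4 6 2 1 / 1 2 6 3 5 4 / 3 5 1 4 6 2 / 4 1 2 5 3 6 / 6 4 3 2 1 5 / 2 6 5 1 4 3.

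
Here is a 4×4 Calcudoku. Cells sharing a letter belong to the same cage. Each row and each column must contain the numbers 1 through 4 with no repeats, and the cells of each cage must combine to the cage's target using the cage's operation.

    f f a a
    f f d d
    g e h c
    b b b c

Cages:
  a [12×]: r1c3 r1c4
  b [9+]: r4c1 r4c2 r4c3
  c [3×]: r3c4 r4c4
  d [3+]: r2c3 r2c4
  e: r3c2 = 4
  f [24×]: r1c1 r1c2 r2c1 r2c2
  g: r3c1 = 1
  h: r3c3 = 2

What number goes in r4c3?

4

Cage g is given, leaving r3c1 = 1.
E is a freebie; hence r3c2 = 4.
Cage h is given, leaving r3c3 = 2.
Row 3 now contains 1; hence r3c4 = 3.
Column 4 already has 3, so r4c4 = 1.
Cage a's pair has product 12; hence r1c3 = 3.
Column 4 already has 3; hence r1c4 = 4.
Column 3 already has 2; hence r2c3 = 1.
Column 4 already has 1, so r2c4 = 2.
Column 3 already has 3, so r4c3 = 4.
Row 1 now contains 4, so r1c1 = 2.
Cage f has product 24, so r1c2 = 1.
Cage f has product 24; hence r2c1 = 4.
2 is placed in row 2; hence r2c2 = 3.
Column 1 now contains 2; hence r4c1 = 3.
Column 2 now contains 3; hence r4c2 = 2.
Completed grid: 2 1 3 4 / 4 3 1 2 / 1 4 2 3 / 3 2 4 1.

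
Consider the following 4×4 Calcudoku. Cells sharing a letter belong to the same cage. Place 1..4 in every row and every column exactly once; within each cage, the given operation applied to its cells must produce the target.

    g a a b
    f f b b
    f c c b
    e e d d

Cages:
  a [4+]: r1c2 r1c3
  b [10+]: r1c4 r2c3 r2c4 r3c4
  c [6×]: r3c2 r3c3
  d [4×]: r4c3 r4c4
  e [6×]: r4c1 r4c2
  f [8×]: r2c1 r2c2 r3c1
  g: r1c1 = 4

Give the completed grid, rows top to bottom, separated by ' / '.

Cage g is a single given cell, so r1c1 = 4.
The 3 cells of cage f must have product 8, so r2c2 = 4.
The 4 cells of cage b must have sum 10, leaving r3c4 = 4.
4 is placed in column 4, which forces r4c4 = 1.
Cage b has sum 10, so r2c3 = 1.
Row 4 already has 1; hence r4c3 = 4.
Cage a needs two cells with sum 4, which forces r1c2 = 1.
Column 3 already has 1; hence r1c3 = 3.
3 is placed in row 1; hence r1c4 = 2.
Row 2 already has 1, leaving r2c1 = 2.
Column 4 already has 2; hence r2c4 = 3.
Cage f needs product 8, leaving r3c1 = 1.
3 is placed in column 3, which forces r3c3 = 2.
Column 1 already has 2, leaving r4c1 = 3.
Row 4 now contains 3, so r4c2 = 2.
Row 3 already has 2, leaving r3c2 = 3.

4 1 3 2 / 2 4 1 3 / 1 3 2 4 / 3 2 4 1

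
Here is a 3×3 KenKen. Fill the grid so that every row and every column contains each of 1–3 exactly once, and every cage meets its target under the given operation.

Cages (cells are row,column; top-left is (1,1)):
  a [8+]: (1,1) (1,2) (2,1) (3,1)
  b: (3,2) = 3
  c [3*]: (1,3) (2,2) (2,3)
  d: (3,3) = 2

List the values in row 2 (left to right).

2 1 3

Cage a has sum 8, which forces (1,2) = 2.
Cage c needs product 3; hence (1,3) = 1.
The 3 cells of cage c must have product 3, leaving (2,2) = 1.
Cage c has product 3, so (2,3) = 3.
B is a freebie, so (3,2) = 3.
Cage d is given, so (3,3) = 2.
Row 1 already has 1, which forces (1,1) = 3.
Row 2 already has 3, leaving (2,1) = 2.
2 is placed in row 3; hence (3,1) = 1.
The full grid is 3 2 1 / 2 1 3 / 1 3 2.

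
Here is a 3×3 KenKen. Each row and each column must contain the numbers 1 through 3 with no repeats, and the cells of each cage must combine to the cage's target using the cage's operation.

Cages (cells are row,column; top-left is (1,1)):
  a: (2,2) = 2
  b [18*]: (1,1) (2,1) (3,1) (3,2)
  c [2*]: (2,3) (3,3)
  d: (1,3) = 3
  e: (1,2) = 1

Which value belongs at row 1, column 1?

2

E is a freebie, which forces (1,2) = 1.
D is a freebie, which forces (1,3) = 3.
Cage a is given; hence (2,2) = 2.
Row 2 already has 2, so (2,3) = 1.
Cage b needs product 18, so (3,2) = 3.
Column 3 already has 1, which forces (3,3) = 2.
Row 1 now contains 3, so (1,1) = 2.
Row 2 already has 1, leaving (2,1) = 3.
Row 3 now contains 2, so (3,1) = 1.
Filled in: 2 1 3 / 3 2 1 / 1 3 2.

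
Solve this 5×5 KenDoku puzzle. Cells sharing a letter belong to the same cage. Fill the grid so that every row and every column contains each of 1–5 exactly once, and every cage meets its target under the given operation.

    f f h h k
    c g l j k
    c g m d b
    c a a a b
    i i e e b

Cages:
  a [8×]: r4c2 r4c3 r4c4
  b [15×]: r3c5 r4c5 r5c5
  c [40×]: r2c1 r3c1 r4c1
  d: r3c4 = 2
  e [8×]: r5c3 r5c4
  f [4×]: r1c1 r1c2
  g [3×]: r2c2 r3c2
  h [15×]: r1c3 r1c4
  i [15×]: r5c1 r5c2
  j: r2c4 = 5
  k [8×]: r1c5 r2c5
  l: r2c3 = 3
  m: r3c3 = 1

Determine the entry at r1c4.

3

Cage l is given, leaving r2c3 = 3.
Cage j is given, which forces r2c4 = 5.
Cage m is a single given cell, so r3c3 = 1.
Cage d is given, so r3c4 = 2.
Column 4 already has 2, leaving r5c4 = 4.
3 is placed in column 3, leaving r1c3 = 5.
Column 4 now contains 5, leaving r1c4 = 3.
Row 2 now contains 3, leaving r2c2 = 1.
Row 3 already has 1, leaving r3c2 = 3.
Row 3 now contains 3, which forces r3c5 = 5.
Column 4 now contains 4; hence r4c4 = 1.
Row 4 now contains 1, so r4c5 = 3.
Column 2 already has 3, leaving r5c2 = 5.
Row 5 already has 4; hence r5c3 = 2.
3 is placed in column 5; hence r5c5 = 1.
Cage f's pair has product 4, which forces r1c1 = 1.
Column 2 already has 1, which forces r1c2 = 4.
Row 1 now contains 4, so r1c5 = 2.
The 3 cells of cage c must have product 40, leaving r2c1 = 2.
Column 5 now contains 2, so r2c5 = 4.
Row 3 already has 5, which forces r3c1 = 4.
The 3 cells of cage c must have product 40, which forces r4c1 = 5.
Cage a has product 8, leaving r4c2 = 2.
Column 3 already has 2, which forces r4c3 = 4.
Row 5 now contains 5, which forces r5c1 = 3.
Completed grid: 1 4 5 3 2 / 2 1 3 5 4 / 4 3 1 2 5 / 5 2 4 1 3 / 3 5 2 4 1.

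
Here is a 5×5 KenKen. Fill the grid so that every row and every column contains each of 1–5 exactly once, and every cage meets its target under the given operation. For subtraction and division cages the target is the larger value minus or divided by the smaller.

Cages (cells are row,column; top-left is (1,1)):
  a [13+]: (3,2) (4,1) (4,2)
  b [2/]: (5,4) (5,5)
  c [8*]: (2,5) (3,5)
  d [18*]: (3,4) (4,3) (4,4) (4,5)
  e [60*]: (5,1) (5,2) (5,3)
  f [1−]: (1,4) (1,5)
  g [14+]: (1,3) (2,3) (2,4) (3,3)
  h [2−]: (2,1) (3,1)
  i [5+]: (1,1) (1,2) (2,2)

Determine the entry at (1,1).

2

Cage d needs product 18; hence (3,4) = 3.
In row 4, 4 can only go at (4,1), so (4,1) = 4.
Cage h's pair has difference 2, so (2,1) = 3.
The 3 cells of cage a must have sum 13, leaving (3,2) = 4.
Row 3 already has 4, leaving (3,5) = 2.
The 3 cells of cage a must have sum 13; hence (4,2) = 5.
Column 1 already has 3; hence (5,1) = 5.
Column 2 already has 5, so (5,2) = 3.
Row 5 now contains 3, so (5,3) = 4.
Row 5 now contains 4, which forces (5,5) = 1.
The 3 cells of cage i must have sum 5, leaving (1,1) = 2.
Column 2 already has 3, so (1,2) = 1.
The 4 cells of cage g must have sum 14, which forces (1,3) = 3.
Cage i has sum 5, so (2,2) = 2.
Row 2 already has 2, which forces (2,3) = 1.
Column 5 already has 2, leaving (2,5) = 4.
5 is placed in column 1, which forces (3,1) = 1.
The 4 cells of cage g must have sum 14, so (3,3) = 5.
1 is placed in column 3; hence (4,3) = 2.
2 is placed in row 4, which forces (4,4) = 1.
1 is placed in column 5; hence (4,5) = 3.
Row 5 now contains 1; hence (5,4) = 2.
Cage f's pair has difference 1; hence (1,4) = 4.
Column 5 already has 4, which forces (1,5) = 5.
Row 2 already has 4, leaving (2,4) = 5.
The full grid is 2 1 3 4 5 / 3 2 1 5 4 / 1 4 5 3 2 / 4 5 2 1 3 / 5 3 4 2 1.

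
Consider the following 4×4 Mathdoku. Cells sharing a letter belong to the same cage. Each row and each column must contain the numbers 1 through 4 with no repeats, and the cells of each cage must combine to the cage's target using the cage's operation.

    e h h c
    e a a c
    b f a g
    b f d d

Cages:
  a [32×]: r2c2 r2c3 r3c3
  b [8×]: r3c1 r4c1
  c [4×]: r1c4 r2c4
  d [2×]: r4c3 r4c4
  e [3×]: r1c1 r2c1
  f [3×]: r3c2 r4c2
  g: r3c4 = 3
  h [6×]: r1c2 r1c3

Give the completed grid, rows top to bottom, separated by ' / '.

Cage a needs product 32, leaving r2c2 = 4.
Cage a has product 32, which forces r2c3 = 2.
4 is placed in row 2, which forces r2c4 = 1.
The 3 cells of cage a must have product 32, leaving r3c3 = 4.
G is a freebie, which forces r3c4 = 3.
Column 3 now contains 2, leaving r4c3 = 1.
Column 4 already has 1, which forces r4c4 = 2.
The two cells of cage e must have product 3; hence r1c1 = 1.
Cage h's pair has product 6, leaving r1c2 = 2.
Column 3 now contains 2, so r1c3 = 3.
Column 4 already has 1; hence r1c4 = 4.
Row 2 already has 1, which forces r2c1 = 3.
Row 3 already has 4, which forces r3c1 = 2.
Row 3 now contains 3, leaving r3c2 = 1.
Row 4 now contains 2, so r4c1 = 4.
1 is placed in row 4; hence r4c2 = 3.

1 2 3 4 / 3 4 2 1 / 2 1 4 3 / 4 3 1 2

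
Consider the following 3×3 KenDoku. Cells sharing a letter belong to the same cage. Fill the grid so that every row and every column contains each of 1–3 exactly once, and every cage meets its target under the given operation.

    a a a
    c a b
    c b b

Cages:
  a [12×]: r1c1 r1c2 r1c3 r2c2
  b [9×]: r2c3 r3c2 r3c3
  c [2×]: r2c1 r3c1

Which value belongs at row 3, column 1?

The 4 cells of cage a must have product 12, leaving r2c2 = 2.
The 3 cells of cage b must have product 9; hence r2c3 = 3.
Cage b needs product 9, leaving r3c2 = 3.
Cage b has product 9, so r3c3 = 1.
Cage a has product 12, which forces r1c1 = 3.
Column 2 already has 3; hence r1c2 = 1.
1 is placed in column 3, which forces r1c3 = 2.
Row 2 now contains 2, leaving r2c1 = 1.
Row 3 already has 1; hence r3c1 = 2.
Completed grid: 3 1 2 / 1 2 3 / 2 3 1.

2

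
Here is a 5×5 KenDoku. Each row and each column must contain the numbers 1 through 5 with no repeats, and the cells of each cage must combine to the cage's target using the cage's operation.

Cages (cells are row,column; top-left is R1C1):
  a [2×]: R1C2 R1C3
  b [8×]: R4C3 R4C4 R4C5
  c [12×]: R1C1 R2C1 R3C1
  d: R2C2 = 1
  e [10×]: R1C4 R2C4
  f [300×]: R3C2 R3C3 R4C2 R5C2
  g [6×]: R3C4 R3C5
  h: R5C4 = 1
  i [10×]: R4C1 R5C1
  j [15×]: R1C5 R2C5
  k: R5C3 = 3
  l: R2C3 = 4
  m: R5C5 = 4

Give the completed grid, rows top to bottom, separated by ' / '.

Cage d is a single given cell; hence R2C2 = 1.
Cage l is a single given cell, leaving R2C3 = 4.
Cage f needs product 300, so R3C3 = 5.
Cage k is given; hence R5C3 = 3.
Cage h is a single given cell, so R5C4 = 1.
M is a freebie, which forces R5C5 = 4.
Column 2 already has 1, leaving R1C2 = 2.
Cage a's pair has product 2, so R1C3 = 1.
Row 1 now contains 2, leaving R1C4 = 5.
Row 1 now contains 5, leaving R1C5 = 3.
4 is placed in row 2, leaving R2C1 = 3.
Column 4 now contains 5, leaving R2C4 = 2.
Column 5 now contains 3, so R2C5 = 5.
2 is placed in column 4, which forces R3C4 = 3.
Column 5 now contains 3, which forces R3C5 = 2.
Column 3 now contains 1, so R4C3 = 2.
Cage b needs product 8; hence R4C4 = 4.
2 is placed in column 5, leaving R4C5 = 1.
Row 5 now contains 4, leaving R5C2 = 5.
1 is placed in row 1, which forces R1C1 = 4.
Cage c needs product 12, leaving R3C1 = 1.
3 is placed in row 3, which forces R3C2 = 4.
Row 4 already has 2, which forces R4C1 = 5.
4 is placed in row 4, so R4C2 = 3.
Row 5 already has 5, so R5C1 = 2.

4 2 1 5 3 / 3 1 4 2 5 / 1 4 5 3 2 / 5 3 2 4 1 / 2 5 3 1 4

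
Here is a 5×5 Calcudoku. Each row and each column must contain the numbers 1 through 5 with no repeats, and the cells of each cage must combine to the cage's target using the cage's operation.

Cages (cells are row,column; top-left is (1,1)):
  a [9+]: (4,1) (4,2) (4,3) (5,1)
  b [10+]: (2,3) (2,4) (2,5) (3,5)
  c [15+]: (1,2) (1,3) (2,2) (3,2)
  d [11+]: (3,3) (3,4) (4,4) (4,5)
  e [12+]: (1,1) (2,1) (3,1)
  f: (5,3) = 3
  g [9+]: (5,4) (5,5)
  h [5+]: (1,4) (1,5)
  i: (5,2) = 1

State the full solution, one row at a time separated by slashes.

3 2 5 4 1 / 5 3 4 1 2 / 4 5 1 2 3 / 1 4 2 3 5 / 2 1 3 5 4

I is a freebie, leaving (5,2) = 1.
Cage f is a single given cell, leaving (5,3) = 3.
Row 5 now contains 3, leaving (5,1) = 2.
In column 1, 1 can only go at (4,1), so (4,1) = 1.
The only place for 5 in column 3 is (1,3).
In column 2, 4 can only go at (4,2), so (4,2) = 4.
Row 4 already has 4, which forces (4,3) = 2.
2 is placed in column 3; hence (3,3) = 1.
Cage d needs sum 11, which forces (3,4) = 2.
1 is placed in column 3, so (2,3) = 4.
Cage b needs sum 10; hence (2,4) = 1.
Cage b has sum 10, so (2,5) = 2.
Cage b has sum 10; hence (3,5) = 3.
Column 5 already has 3, so (4,5) = 5.
5 is placed in column 5, leaving (5,5) = 4.
The 4 cells of cage c must have sum 15, leaving (1,2) = 2.
Cage h's pair has sum 5; hence (1,4) = 4.
4 is placed in column 5; hence (1,5) = 1.
The 4 cells of cage c must have sum 15, so (2,2) = 3.
3 is placed in row 3, leaving (3,2) = 5.
Row 4 already has 5; hence (4,4) = 3.
4 is placed in row 5, which forces (5,4) = 5.
Row 1 now contains 4, so (1,1) = 3.
Row 2 now contains 3, leaving (2,1) = 5.
5 is placed in row 3, leaving (3,1) = 4.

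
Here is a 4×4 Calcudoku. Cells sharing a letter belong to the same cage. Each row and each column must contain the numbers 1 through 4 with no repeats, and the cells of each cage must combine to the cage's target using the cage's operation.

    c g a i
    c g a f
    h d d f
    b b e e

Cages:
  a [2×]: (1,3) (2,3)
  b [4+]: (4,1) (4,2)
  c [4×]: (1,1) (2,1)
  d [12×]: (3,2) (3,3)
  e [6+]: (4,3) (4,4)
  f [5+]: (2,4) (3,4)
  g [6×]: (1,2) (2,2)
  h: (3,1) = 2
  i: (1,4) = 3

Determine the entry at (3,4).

1

Cage i is given, so (1,4) = 3.
Cage h is given; hence (3,1) = 2.
Row 1 now contains 3, leaving (1,2) = 2.
Row 1 now contains 2; hence (1,3) = 1.
Cage g's pair has product 6, so (2,2) = 3.
Column 3 now contains 1, so (2,3) = 2.
Column 2 already has 3, leaving (3,2) = 4.
4 is placed in row 3, which forces (3,3) = 3.
4 is placed in row 3, so (3,4) = 1.
Column 2 already has 3, so (4,2) = 1.
Column 3 already has 2, so (4,3) = 4.
4 is placed in row 4; hence (4,4) = 2.
Row 1 already has 1, leaving (1,1) = 4.
Cage c needs two cells with product 4, so (2,1) = 1.
1 is placed in column 4, leaving (2,4) = 4.
Row 4 now contains 1, which forces (4,1) = 3.
The full grid is 4 2 1 3 / 1 3 2 4 / 2 4 3 1 / 3 1 4 2.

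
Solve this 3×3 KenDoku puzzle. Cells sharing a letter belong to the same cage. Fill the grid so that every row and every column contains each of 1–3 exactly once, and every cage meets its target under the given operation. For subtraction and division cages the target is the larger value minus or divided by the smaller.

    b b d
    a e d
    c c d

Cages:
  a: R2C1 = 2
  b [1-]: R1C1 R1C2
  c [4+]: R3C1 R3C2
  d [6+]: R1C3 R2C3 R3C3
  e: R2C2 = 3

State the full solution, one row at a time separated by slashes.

1 2 3 / 2 3 1 / 3 1 2

A is a freebie, leaving R2C1 = 2.
Cage e is given, leaving R2C2 = 3.
3 is placed in row 2, leaving R2C3 = 1.
3 is placed in column 2, which forces R3C2 = 1.
1 is placed in column 2, which forces R1C2 = 2.
2 is placed in row 1, which forces R1C3 = 3.
1 is placed in row 3; hence R3C1 = 3.
Column 3 already has 3, so R3C3 = 2.
Row 1 already has 3, leaving R1C1 = 1.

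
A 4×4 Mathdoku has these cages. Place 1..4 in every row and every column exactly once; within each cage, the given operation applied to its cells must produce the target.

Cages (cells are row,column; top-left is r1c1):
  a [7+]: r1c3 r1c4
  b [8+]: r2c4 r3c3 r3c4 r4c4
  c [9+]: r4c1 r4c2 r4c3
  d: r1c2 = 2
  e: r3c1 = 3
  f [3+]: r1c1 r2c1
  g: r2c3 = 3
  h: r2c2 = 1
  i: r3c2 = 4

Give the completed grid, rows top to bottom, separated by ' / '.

1 2 4 3 / 2 1 3 4 / 3 4 1 2 / 4 3 2 1

D is a freebie, leaving r1c2 = 2.
Cage h is given, leaving r2c2 = 1.
Cage g is a single given cell, which forces r2c3 = 3.
E is a freebie, leaving r3c1 = 3.
Cage i is a single given cell, leaving r3c2 = 4.
4 is placed in column 2, which forces r4c2 = 3.
Row 1 already has 2, so r1c1 = 1.
Column 3 already has 3, which forces r1c3 = 4.
Cage a needs two cells with sum 7, which forces r1c4 = 3.
Row 2 now contains 1, so r2c1 = 2.
The 4 cells of cage b must have sum 8; hence r2c4 = 4.
Cage b needs sum 8; hence r3c3 = 1.
Cage b has sum 8, leaving r3c4 = 2.
Column 1 now contains 2, so r4c1 = 4.
Column 3 now contains 4, leaving r4c3 = 2.
The 4 cells of cage b must have sum 8, so r4c4 = 1.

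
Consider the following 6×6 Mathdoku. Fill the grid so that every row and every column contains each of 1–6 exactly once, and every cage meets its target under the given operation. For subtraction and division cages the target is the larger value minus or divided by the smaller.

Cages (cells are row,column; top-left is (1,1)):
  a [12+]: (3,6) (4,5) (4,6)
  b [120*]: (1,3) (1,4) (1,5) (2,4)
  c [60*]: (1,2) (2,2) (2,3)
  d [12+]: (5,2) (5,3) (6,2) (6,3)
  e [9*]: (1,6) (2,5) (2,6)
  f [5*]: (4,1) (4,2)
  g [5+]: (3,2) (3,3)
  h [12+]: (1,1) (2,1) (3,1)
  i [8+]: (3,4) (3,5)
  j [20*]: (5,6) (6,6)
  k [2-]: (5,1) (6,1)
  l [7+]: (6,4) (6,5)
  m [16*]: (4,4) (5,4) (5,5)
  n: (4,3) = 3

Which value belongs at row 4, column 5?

Cage e has product 9, so (1,6) = 3.
Cage e needs product 9; hence (2,5) = 3.
Cage e has product 9, which forces (2,6) = 1.
Cage n is a single given cell, leaving (4,3) = 3.
Cage a needs sum 12, which forces (4,5) = 4.
4 is placed in column 5, so (5,5) = 2.
Row 4 already has 4; hence (4,4) = 2.
Row 4 now contains 2, so (4,6) = 6.
The 3 cells of cage m must have product 16; hence (5,4) = 4.
4 is placed in row 5, leaving (5,6) = 5.
Column 6 now contains 5, leaving (6,6) = 4.
Cage b needs product 120, leaving (1,3) = 4.
Column 4 now contains 2, which forces (3,4) = 3.
Cage i needs two cells with sum 8; hence (3,5) = 5.
Column 6 now contains 6, so (3,6) = 2.
Cage g's pair has sum 5, which forces (3,2) = 4.
2 is placed in row 3; hence (3,3) = 1.
1 is placed in column 3; hence (5,3) = 6.
Column 3 now contains 6; hence (6,3) = 2.
Column 3 already has 2, leaving (2,3) = 5.
5 is placed in row 2, so (2,4) = 6.
1 is placed in row 3; hence (3,1) = 6.
6 is placed in column 4, so (6,4) = 1.
1 is placed in row 6, which forces (6,5) = 6.
Cage h has sum 12, so (1,1) = 2.
Cage c needs product 60, leaving (1,2) = 6.
Column 4 already has 1, so (1,4) = 5.
Column 5 now contains 6, which forces (1,5) = 1.
5 is placed in row 2, which forces (2,1) = 4.
Row 2 now contains 6, which forces (2,2) = 2.
The 4 cells of cage d must have sum 12, which forces (5,2) = 1.
1 is placed in row 6, leaving (6,2) = 3.
Cage f needs two cells with product 5, which forces (4,1) = 1.
Column 2 already has 1; hence (4,2) = 5.
Row 5 now contains 1, which forces (5,1) = 3.
Row 6 already has 3, which forces (6,1) = 5.
Completed grid: 2 6 4 5 1 3 / 4 2 5 6 3 1 / 6 4 1 3 5 2 / 1 5 3 2 4 6 / 3 1 6 4 2 5 / 5 3 2 1 6 4.

4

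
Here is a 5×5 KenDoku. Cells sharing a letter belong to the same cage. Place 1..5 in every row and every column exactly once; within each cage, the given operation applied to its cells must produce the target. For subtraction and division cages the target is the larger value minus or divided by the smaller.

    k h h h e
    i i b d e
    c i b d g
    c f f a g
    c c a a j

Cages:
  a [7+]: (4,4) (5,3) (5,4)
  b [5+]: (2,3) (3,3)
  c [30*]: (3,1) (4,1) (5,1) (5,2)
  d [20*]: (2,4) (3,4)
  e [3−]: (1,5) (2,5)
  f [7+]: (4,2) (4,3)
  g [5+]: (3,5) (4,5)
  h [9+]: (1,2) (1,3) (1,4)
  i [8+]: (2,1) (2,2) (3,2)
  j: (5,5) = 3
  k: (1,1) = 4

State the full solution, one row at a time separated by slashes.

Cage k is a single given cell; hence (1,1) = 4.
J is a freebie, which forces (5,5) = 3.
In row 1, 2 can only go at (1,5), so (1,5) = 2.
The two cells of cage e must have difference 3, which forces (2,5) = 5.
Row 2 now contains 5; hence (2,4) = 4.
Cage d needs two cells with product 20, leaving (3,4) = 5.
The 3 cells of cage a must have sum 7; hence (5,3) = 4.
In column 3, 1 can only go at (1,3), so (1,3) = 1.
Cage h needs sum 9, so (1,2) = 5.
1 is placed in row 1, so (1,4) = 3.
Row 5 needs a 5, and only (5,1) is open for it.
Row 4 needs a 5, and only (4,3) is open for it.
Cage f needs two cells with sum 7, leaving (4,2) = 2.
Row 4 now contains 2, so (4,4) = 1.
1 is placed in row 4, which forces (4,5) = 4.
2 is placed in column 2, which forces (5,2) = 1.
1 is placed in column 4, leaving (5,4) = 2.
Cage i has sum 8, so (2,1) = 1.
Column 2 now contains 1, which forces (2,2) = 3.
3 is placed in row 2; hence (2,3) = 2.
The 4 cells of cage c must have product 30, so (3,1) = 2.
Cage i has sum 8, leaving (3,2) = 4.
Column 3 now contains 2, which forces (3,3) = 3.
Column 5 already has 4; hence (3,5) = 1.
1 is placed in row 4, so (4,1) = 3.

4 5 1 3 2 / 1 3 2 4 5 / 2 4 3 5 1 / 3 2 5 1 4 / 5 1 4 2 3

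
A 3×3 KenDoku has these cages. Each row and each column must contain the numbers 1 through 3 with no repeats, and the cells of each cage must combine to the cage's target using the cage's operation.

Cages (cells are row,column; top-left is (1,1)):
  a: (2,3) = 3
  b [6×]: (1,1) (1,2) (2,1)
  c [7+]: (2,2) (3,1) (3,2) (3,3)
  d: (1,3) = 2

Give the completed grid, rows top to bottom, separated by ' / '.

1 3 2 / 2 1 3 / 3 2 1

D is a freebie; hence (1,3) = 2.
Cage c has sum 7, so (2,2) = 1.
A is a freebie, leaving (2,3) = 3.
Column 3 now contains 3, which forces (3,3) = 1.
The 3 cells of cage b must have product 6, so (1,1) = 1.
Column 2 now contains 1; hence (1,2) = 3.
Row 2 now contains 3, which forces (2,1) = 2.
2 is placed in column 1, which forces (3,1) = 3.
3 is placed in column 2, which forces (3,2) = 2.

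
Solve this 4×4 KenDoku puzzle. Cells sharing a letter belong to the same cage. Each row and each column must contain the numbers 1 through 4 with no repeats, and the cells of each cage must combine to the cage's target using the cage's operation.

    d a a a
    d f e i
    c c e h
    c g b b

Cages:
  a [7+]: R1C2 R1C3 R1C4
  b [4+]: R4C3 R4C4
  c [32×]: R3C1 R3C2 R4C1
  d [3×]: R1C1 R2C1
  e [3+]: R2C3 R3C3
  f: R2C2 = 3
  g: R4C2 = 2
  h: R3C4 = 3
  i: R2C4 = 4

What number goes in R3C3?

1

Cage f is a single given cell, leaving R2C2 = 3.
Cage i is given; hence R2C4 = 4.
The 3 cells of cage c must have product 32, so R3C1 = 2.
The 3 cells of cage c must have product 32; hence R3C2 = 4.
Row 3 already has 2, leaving R3C3 = 1.
Cage h is a single given cell, which forces R3C4 = 3.
Cage c needs product 32; hence R4C1 = 4.
Cage g is given; hence R4C2 = 2.
Column 3 already has 1, leaving R4C3 = 3.
3 is placed in column 4, leaving R4C4 = 1.
Cage d's pair has product 3, so R1C1 = 3.
2 is placed in column 2, so R1C2 = 1.
The 3 cells of cage a must have sum 7; hence R1C3 = 4.
Column 4 now contains 1; hence R1C4 = 2.
Row 2 now contains 3, so R2C1 = 1.
Column 3 already has 1, leaving R2C3 = 2.
Completed grid: 3 1 4 2 / 1 3 2 4 / 2 4 1 3 / 4 2 3 1.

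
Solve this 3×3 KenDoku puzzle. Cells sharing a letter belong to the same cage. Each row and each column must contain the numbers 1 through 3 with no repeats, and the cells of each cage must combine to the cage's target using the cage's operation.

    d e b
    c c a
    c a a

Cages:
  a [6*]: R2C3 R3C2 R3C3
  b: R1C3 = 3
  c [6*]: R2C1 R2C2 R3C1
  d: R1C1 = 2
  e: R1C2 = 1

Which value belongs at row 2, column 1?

3

Cage d is a single given cell, leaving R1C1 = 2.
Cage e is a single given cell, leaving R1C2 = 1.
Cage b is given, which forces R1C3 = 3.
Cage c needs product 6, which forces R2C2 = 2.
Row 2 already has 2, which forces R2C3 = 1.
The 3 cells of cage a must have product 6, which forces R3C2 = 3.
1 is placed in column 3; hence R3C3 = 2.
Row 2 now contains 1, which forces R2C1 = 3.
3 is placed in row 3, leaving R3C1 = 1.
The full grid is 2 1 3 / 3 2 1 / 1 3 2.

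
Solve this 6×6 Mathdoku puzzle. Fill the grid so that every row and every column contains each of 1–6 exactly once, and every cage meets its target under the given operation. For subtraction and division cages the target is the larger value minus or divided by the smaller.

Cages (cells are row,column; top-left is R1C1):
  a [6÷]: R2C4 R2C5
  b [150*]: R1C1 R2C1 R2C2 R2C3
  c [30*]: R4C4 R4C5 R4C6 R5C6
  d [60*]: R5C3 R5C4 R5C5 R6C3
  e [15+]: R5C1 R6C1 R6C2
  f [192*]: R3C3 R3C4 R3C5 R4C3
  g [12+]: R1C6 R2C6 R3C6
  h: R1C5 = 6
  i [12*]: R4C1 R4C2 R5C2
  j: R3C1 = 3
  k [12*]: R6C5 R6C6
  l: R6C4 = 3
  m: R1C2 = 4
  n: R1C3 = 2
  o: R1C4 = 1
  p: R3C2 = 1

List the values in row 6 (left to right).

Cage b has product 150, leaving R1C1 = 5.
M is a freebie, which forces R1C2 = 4.
N is a freebie, so R1C3 = 2.
O is a freebie, leaving R1C4 = 1.
H is a freebie, so R1C5 = 6.
Row 1 now contains 6, which forces R1C6 = 3.
Column 4 now contains 1, which forces R2C4 = 6.
Column 5 now contains 6; hence R2C5 = 1.
J is a freebie, leaving R3C1 = 3.
Cage p is given, so R3C2 = 1.
2 is placed in column 3, so R3C3 = 6.
Cage f needs product 192; hence R4C3 = 4.
L is a freebie, so R6C4 = 3.
Column 1 now contains 3, so R2C1 = 2.
2 is placed in column 1, so R4C1 = 1.
Cage c has product 30, which forces R4C5 = 3.
The 3 cells of cage e must have sum 15, which forces R6C2 = 5.
Row 6 already has 5; hence R6C3 = 1.
Cage k's pair has product 12, leaving R6C5 = 2.
The two cells of cage k must have product 12, so R6C6 = 6.
Column 2 already has 5, which forces R2C2 = 3.
Cage b needs product 150; hence R2C3 = 5.
Row 2 now contains 5, which forces R2C6 = 4.
The 4 cells of cage f must have product 192; hence R3C4 = 2.
Column 5 now contains 2, which forces R3C5 = 4.
Column 6 already has 4; hence R3C6 = 5.
Column 4 now contains 2, leaving R4C4 = 5.
Column 6 already has 5, so R4C6 = 2.
The 3 cells of cage e must have sum 15, which forces R5C1 = 6.
6 is placed in row 5, leaving R5C2 = 2.
Cage d needs product 60, which forces R5C3 = 3.
5 is placed in column 4, leaving R5C4 = 4.
Column 5 already has 4, leaving R5C5 = 5.
Cage c needs product 30, so R5C6 = 1.
6 is placed in row 6, so R6C1 = 4.
Row 4 already has 2; hence R4C2 = 6.
Completed grid: 5 4 2 1 6 3 / 2 3 5 6 1 4 / 3 1 6 2 4 5 / 1 6 4 5 3 2 / 6 2 3 4 5 1 / 4 5 1 3 2 6.

4 5 1 3 2 6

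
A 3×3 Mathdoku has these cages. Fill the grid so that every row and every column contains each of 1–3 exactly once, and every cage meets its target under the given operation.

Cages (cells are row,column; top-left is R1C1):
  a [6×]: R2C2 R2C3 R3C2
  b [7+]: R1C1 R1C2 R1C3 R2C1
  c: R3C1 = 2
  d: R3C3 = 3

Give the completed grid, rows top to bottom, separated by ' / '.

3 2 1 / 1 3 2 / 2 1 3

The 4 cells of cage b must have sum 7, which forces R2C1 = 1.
Cage c is given; hence R3C1 = 2.
D is a freebie, so R3C3 = 3.
Column 1 now contains 2, so R1C1 = 3.
Cage a needs product 6, leaving R2C2 = 3.
3 is placed in column 3; hence R2C3 = 2.
Row 3 now contains 3, leaving R3C2 = 1.
Column 2 now contains 1, which forces R1C2 = 2.
2 is placed in column 3, leaving R1C3 = 1.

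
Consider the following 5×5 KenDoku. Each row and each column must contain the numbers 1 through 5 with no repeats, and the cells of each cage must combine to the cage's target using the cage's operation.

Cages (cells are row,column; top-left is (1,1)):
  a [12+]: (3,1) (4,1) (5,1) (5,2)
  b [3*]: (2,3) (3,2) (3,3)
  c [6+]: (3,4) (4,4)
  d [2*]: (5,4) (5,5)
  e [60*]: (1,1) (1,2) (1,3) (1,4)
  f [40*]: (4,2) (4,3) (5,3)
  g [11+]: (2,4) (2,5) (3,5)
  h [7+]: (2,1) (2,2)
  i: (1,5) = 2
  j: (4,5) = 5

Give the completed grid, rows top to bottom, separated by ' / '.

Cage i is a single given cell, so (1,5) = 2.
The 3 cells of cage b must have product 3, leaving (2,3) = 1.
The 3 cells of cage b must have product 3; hence (3,2) = 1.
The 3 cells of cage b must have product 3, leaving (3,3) = 3.
Cage j is a single given cell, leaving (4,5) = 5.
2 is placed in column 5, leaving (5,5) = 1.
Cage g needs sum 11, which forces (2,4) = 4.
Cage g has sum 11, which forces (2,5) = 3.
Column 5 already has 5, so (3,5) = 4.
Cage f needs product 40; hence (5,3) = 5.
Row 5 now contains 1, which forces (5,4) = 2.
Column 3 now contains 5, so (1,3) = 4.
Cage a needs sum 12, so (3,1) = 2.
Column 4 now contains 2, which forces (3,4) = 5.
Cage a needs sum 12; hence (4,1) = 3.
4 is placed in column 3, leaving (4,3) = 2.
Column 4 now contains 2, which forces (4,4) = 1.
Cage a has sum 12; hence (5,1) = 4.
Cage a has sum 12, which forces (5,2) = 3.
Cage e needs product 60, so (1,1) = 1.
Column 2 now contains 3; hence (1,2) = 5.
1 is placed in column 4, which forces (1,4) = 3.
2 is placed in column 1, leaving (2,1) = 5.
Cage h's pair has sum 7, which forces (2,2) = 2.
2 is placed in row 4, which forces (4,2) = 4.

1 5 4 3 2 / 5 2 1 4 3 / 2 1 3 5 4 / 3 4 2 1 5 / 4 3 5 2 1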